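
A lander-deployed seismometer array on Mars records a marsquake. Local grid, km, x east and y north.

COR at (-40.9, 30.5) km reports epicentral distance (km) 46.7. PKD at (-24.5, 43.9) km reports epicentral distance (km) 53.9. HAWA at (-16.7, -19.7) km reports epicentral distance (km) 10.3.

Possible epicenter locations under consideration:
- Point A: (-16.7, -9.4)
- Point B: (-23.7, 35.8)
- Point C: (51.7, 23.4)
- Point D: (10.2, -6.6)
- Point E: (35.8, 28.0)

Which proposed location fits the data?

Point A

For each candidate, compare |candidate − station| to the reported distance:
Point A: residuals COR 0.0, PKD 0.0, HAWA 0.0 → max 0.0 km
Point B: residuals COR 28.7, PKD 45.8, HAWA 45.6 → max 45.8 km
Point C: residuals COR 46.2, PKD 25.0, HAWA 70.5 → max 70.5 km
Point D: residuals COR 16.4, PKD 7.4, HAWA 19.6 → max 19.6 km
Point E: residuals COR 30.0, PKD 8.5, HAWA 60.6 → max 60.6 km
Only Point A has all residuals ≈ 0.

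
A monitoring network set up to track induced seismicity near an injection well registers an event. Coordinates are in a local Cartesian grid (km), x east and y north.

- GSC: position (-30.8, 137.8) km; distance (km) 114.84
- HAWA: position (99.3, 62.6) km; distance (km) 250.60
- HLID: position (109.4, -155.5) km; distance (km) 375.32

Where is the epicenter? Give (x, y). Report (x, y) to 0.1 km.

x ≈ -144.4 km, y ≈ 121.0 km

Circle about each station: (x + 30.8)² + (y − 137.8)² = 114.84²; (x − 99.3)² + (y − 62.6)² = 250.60²; (x − 109.4)² + (y + 155.5)² = 375.32².
Subtracting the GSC equation from the HAWA and HLID equations removes the quadratic terms:
260.2 x − 150.4 y = -55770.36
280.4 x − 586.6 y = -111465.75
Solving the 2×2 system: x ≈ -144.4, y ≈ 121.0 km.
Check against GSC (with the unrounded x, y): √((x + 30.8)²+(y − 137.8)²) = 114.83 ≈ 114.84 km. ✓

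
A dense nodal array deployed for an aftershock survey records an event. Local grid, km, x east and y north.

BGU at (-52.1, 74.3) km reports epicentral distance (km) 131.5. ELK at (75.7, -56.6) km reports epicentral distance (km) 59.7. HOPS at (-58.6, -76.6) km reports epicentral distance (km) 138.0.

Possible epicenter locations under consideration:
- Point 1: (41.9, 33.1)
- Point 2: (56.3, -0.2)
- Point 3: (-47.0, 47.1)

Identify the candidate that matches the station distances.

For each candidate, compare |candidate − station| to the reported distance:
Point 1: residuals BGU 28.9, ELK 36.2, HOPS 10.8 → max 36.2 km
Point 2: residuals BGU 0.0, ELK 0.1, HOPS 0.0 → max 0.1 km
Point 3: residuals BGU 103.8, ELK 101.0, HOPS 13.8 → max 103.8 km
Only Point 2 has all residuals ≈ 0.

Point 2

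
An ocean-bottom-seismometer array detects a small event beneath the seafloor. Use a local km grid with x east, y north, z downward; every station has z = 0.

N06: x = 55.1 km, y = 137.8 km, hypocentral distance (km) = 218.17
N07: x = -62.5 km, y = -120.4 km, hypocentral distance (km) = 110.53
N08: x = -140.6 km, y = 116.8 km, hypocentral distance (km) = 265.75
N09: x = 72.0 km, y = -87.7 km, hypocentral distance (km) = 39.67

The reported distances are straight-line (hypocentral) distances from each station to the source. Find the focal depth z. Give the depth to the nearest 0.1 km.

Each station gives a sphere (x−x_i)² + (y−y_i)² + z² = d_i² (stations at z=0).
Subtracting the N06 sphere from N07 and N08: z² cancels, leaving linear equations in x and y:
-235.2 x − 516.4 y = 31758.83
-391.4 x − 42.0 y = -11639.16
Solving: x ≈ 38.204, y ≈ -78.901 km (keep extra digits for the depth step; rounded: 38.2, -78.9).
Then from the N06 sphere: z² = 218.17² − (x − 55.1)² − (y − 137.8)² with x = 38.204, y = -78.901, so z ≈ 18.798 ≈ 18.8 km.

depth ≈ 18.8 km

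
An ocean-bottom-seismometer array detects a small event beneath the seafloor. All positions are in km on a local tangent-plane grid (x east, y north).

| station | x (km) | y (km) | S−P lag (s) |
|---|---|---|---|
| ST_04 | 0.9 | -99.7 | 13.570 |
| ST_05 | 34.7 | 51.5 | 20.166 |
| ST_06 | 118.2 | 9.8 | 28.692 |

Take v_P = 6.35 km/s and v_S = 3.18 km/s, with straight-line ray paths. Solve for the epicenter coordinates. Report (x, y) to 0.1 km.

(-58.5, -36.9)

Distance from S−P lag: d = Δt · v_P v_S / (v_P − v_S) = Δt · (6.35·3.18)/(6.35−3.18) ≈ 6.3700·Δt.
So d_ST_04 = 86.44, d_ST_05 = 128.46, d_ST_06 = 182.77 km.
Circle about each station: (x − 0.9)² + (y + 99.7)² = 86.44²; (x − 34.7)² + (y − 51.5)² = 128.46²; (x − 118.2)² + (y − 9.8)² = 182.77².
Subtracting pairs of circle equations eliminates x²+y² and gives linear equations (the radical axes):
67.6 x + 302.4 y = -15114.66
234.6 x + 219.0 y = -21806.62
Solving the 2×2 system: x ≈ -58.5, y ≈ -36.9 km.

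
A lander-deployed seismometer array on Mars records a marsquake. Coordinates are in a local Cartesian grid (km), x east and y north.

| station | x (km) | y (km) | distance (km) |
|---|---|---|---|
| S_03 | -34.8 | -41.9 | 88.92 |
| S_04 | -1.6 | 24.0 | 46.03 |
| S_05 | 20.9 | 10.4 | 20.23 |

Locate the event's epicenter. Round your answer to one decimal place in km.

x ≈ 40.5 km, y ≈ 5.4 km

Circle about each station: (x + 34.8)² + (y + 41.9)² = 88.92²; (x + 1.6)² + (y − 24.0)² = 46.03²; (x − 20.9)² + (y − 10.4)² = 20.23².
Subtracting pairs of circle equations eliminates x²+y² and gives linear equations (the radical axes):
66.4 x + 131.8 y = 3399.92
111.4 x + 104.6 y = 5075.83
Solving the 2×2 system: x ≈ 40.5, y ≈ 5.4 km.
Check against S_03 (with the unrounded x, y): √((x + 34.8)²+(y + 41.9)²) = 88.92 ≈ 88.92 km. ✓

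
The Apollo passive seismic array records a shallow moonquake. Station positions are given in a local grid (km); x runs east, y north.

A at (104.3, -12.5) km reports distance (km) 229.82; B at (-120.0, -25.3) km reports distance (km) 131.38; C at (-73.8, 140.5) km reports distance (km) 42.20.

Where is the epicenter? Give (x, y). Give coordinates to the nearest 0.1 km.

x ≈ -94.1 km, y ≈ 103.5 km

Circle about each station: (x − 104.3)² + (y + 12.5)² = 229.82²; (x + 120.0)² + (y + 25.3)² = 131.38²; (x + 73.8)² + (y − 140.5)² = 42.20².
Subtracting pairs of circle equations eliminates x²+y² and gives linear equations (the radical axes):
-448.6 x − 25.6 y = 39561.88
-356.2 x + 306.0 y = 65188.34
Solving the 2×2 system: x ≈ -94.1, y ≈ 103.5 km.
Check against A (with the unrounded x, y): √((x − 104.3)²+(y + 12.5)²) = 229.82 ≈ 229.82 km. ✓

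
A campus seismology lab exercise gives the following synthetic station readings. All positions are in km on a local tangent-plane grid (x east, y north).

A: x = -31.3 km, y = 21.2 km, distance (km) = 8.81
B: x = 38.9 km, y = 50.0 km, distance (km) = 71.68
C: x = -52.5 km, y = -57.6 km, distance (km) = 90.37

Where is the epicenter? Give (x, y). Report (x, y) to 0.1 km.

x ≈ -29.9 km, y ≈ 29.9 km

Circle about each station: (x + 31.3)² + (y − 21.2)² = 8.81²; (x − 38.9)² + (y − 50.0)² = 71.68²; (x + 52.5)² + (y + 57.6)² = 90.37².
Subtracting the A equation from the B and C equations removes the quadratic terms:
140.4 x + 57.6 y = -2476.33
-42.4 x − 157.6 y = -3444.24
Solving the 2×2 system: x ≈ -29.9, y ≈ 29.9 km.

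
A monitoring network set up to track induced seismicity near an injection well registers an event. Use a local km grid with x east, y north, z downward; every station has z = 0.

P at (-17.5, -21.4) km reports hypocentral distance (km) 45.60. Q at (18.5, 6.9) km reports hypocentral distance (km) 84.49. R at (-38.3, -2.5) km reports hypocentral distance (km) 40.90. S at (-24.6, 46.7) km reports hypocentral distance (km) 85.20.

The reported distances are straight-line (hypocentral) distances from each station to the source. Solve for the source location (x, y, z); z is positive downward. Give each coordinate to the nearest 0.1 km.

Each station gives a sphere (x−x_i)² + (y−y_i)² + z² = d_i² (stations at z=0).
Subtracting the P sphere from Q and R: z² cancels, leaving linear equations in x and y:
72.0 x + 56.6 y = -5433.55
-41.6 x + 37.8 y = 1115.48
Solving: x ≈ -52.899, y ≈ -28.707 km (keep extra digits for the depth step; rounded: -52.9, -28.7).
Then from the P sphere: z² = 45.60² − (x + 17.5)² − (y + 21.4)² with x = -52.899, y = -28.707, so z ≈ 27.801 ≈ 27.8 km.

x ≈ -52.9 km, y ≈ -28.7 km, depth ≈ 27.8 km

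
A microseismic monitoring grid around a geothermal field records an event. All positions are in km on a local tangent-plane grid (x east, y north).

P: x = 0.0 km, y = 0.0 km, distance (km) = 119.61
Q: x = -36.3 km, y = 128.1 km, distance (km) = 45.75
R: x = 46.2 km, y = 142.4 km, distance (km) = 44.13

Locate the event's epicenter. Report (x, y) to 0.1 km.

x ≈ 8.6 km, y ≈ 119.3 km

Circle about each station: x² + y² = 119.61²; (x + 36.3)² + (y − 128.1)² = 45.75²; (x − 46.2)² + (y − 142.4)² = 44.13².
Subtracting the P equation from the Q and R equations removes the quadratic terms:
-72.6 x + 256.2 y = 29940.79
92.4 x + 284.8 y = 34771.30
Solving the 2×2 system: x ≈ 8.6, y ≈ 119.3 km.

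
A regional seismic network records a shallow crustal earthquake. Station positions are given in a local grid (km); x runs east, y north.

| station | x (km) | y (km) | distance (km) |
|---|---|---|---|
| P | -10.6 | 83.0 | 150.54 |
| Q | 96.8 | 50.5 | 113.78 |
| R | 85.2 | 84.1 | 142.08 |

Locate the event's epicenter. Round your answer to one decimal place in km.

Circle about each station: (x + 10.6)² + (y − 83.0)² = 150.54²; (x − 96.8)² + (y − 50.5)² = 113.78²; (x − 85.2)² + (y − 84.1)² = 142.08².
Subtracting pairs of circle equations eliminates x²+y² and gives linear equations (the radical axes):
214.8 x − 65.0 y = 14635.53
191.6 x + 2.2 y = 9806.06
Solving the 2×2 system: x ≈ 51.8, y ≈ -54.0 km.
Check against P (with the unrounded x, y): √((x + 10.6)²+(y − 83.0)²) = 150.53 ≈ 150.54 km. ✓

(51.8, -54.0)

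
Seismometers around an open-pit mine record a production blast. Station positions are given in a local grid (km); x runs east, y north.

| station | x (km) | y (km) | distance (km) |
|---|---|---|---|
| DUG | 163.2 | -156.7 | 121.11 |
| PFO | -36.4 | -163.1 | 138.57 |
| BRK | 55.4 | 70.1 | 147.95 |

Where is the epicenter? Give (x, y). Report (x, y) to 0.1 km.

x ≈ 72.1 km, y ≈ -76.9 km

Circle about each station: (x − 163.2)² + (y + 156.7)² = 121.11²; (x + 36.4)² + (y + 163.1)² = 138.57²; (x − 55.4)² + (y − 70.1)² = 147.95².
Subtracting the DUG equation from the PFO and BRK equations removes the quadratic terms:
-399.2 x − 12.8 y = -27796.57
-215.6 x + 453.6 y = -50427.53
Solving the 2×2 system: x ≈ 72.1, y ≈ -76.9 km.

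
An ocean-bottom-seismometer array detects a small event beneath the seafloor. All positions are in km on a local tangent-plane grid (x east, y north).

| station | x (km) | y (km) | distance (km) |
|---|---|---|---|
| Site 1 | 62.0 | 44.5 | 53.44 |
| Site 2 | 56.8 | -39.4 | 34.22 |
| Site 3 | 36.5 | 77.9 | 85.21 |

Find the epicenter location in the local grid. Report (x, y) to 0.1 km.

x ≈ 46.7 km, y ≈ -6.7 km

Circle about each station: (x − 62.0)² + (y − 44.5)² = 53.44²; (x − 56.8)² + (y + 39.4)² = 34.22²; (x − 36.5)² + (y − 77.9)² = 85.21².
Subtracting the Site 1 equation from the Site 2 and Site 3 equations removes the quadratic terms:
-10.4 x − 167.8 y = 639.18
-51.0 x + 66.8 y = -2828.50
Solving the 2×2 system: x ≈ 46.7, y ≈ -6.7 km.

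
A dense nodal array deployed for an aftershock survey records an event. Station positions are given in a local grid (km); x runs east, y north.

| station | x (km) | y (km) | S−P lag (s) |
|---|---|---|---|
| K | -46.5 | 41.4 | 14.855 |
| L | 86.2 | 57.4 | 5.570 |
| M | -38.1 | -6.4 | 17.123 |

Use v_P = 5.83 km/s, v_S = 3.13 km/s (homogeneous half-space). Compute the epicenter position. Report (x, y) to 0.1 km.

(50.2, 68.4)

Distance from S−P lag: d = Δt · v_P v_S / (v_P − v_S) = Δt · (5.83·3.13)/(5.83−3.13) ≈ 6.7585·Δt.
So d_K = 100.40, d_L = 37.64, d_M = 115.73 km.
Circle about each station: (x + 46.5)² + (y − 41.4)² = 100.40²; (x − 86.2)² + (y − 57.4)² = 37.64²; (x + 38.1)² + (y + 6.4)² = 115.73².
Subtracting the K equation from the L and M equations removes the quadratic terms:
265.4 x + 32.0 y = 15512.38
16.8 x − 95.6 y = -5696.91
Solving the 2×2 system: x ≈ 50.2, y ≈ 68.4 km.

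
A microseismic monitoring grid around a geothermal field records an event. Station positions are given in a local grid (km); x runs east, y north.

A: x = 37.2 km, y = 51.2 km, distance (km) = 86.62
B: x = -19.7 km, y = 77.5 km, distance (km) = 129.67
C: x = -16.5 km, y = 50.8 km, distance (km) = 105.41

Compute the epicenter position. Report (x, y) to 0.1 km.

Circle about each station: (x − 37.2)² + (y − 51.2)² = 86.62²; (x + 19.7)² + (y − 77.5)² = 129.67²; (x + 16.5)² + (y − 50.8)² = 105.41².
Subtracting pairs of circle equations eliminates x²+y² and gives linear equations (the radical axes):
-113.8 x + 52.6 y = -6922.22
-107.4 x − 0.8 y = -4760.63
Solving the 2×2 system: x ≈ 44.6, y ≈ -35.1 km.

44.6 km east, -35.1 km north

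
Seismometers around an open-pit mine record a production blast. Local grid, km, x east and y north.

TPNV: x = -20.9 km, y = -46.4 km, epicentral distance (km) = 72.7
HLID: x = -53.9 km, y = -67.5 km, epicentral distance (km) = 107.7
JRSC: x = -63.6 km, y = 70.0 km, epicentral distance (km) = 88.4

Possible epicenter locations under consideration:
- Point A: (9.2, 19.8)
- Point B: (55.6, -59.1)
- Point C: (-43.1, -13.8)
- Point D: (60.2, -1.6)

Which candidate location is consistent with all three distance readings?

Point A

For each candidate, compare |candidate − station| to the reported distance:
Point A: residuals TPNV 0.0, HLID 0.0, JRSC 0.0 → max 0.0 km
Point B: residuals TPNV 4.8, HLID 2.1, JRSC 87.3 → max 87.3 km
Point C: residuals TPNV 33.3, HLID 52.9, JRSC 2.1 → max 52.9 km
Point D: residuals TPNV 20.0, HLID 24.1, JRSC 54.6 → max 54.6 km
Only Point A has all residuals ≈ 0.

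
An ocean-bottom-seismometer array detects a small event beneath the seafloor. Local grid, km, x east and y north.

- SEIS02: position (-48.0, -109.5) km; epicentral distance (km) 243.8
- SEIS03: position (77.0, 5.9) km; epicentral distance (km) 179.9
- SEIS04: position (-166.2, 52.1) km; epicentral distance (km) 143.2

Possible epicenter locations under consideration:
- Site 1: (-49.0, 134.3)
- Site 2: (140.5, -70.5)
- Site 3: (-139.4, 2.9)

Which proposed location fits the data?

For each candidate, compare |candidate − station| to the reported distance:
Site 1: residuals SEIS02 0.0, SEIS03 0.0, SEIS04 0.0 → max 0.0 km
Site 2: residuals SEIS02 51.3, SEIS03 80.6, SEIS04 187.1 → max 187.1 km
Site 3: residuals SEIS02 98.9, SEIS03 36.5, SEIS04 87.2 → max 98.9 km
Only Site 1 has all residuals ≈ 0.

Site 1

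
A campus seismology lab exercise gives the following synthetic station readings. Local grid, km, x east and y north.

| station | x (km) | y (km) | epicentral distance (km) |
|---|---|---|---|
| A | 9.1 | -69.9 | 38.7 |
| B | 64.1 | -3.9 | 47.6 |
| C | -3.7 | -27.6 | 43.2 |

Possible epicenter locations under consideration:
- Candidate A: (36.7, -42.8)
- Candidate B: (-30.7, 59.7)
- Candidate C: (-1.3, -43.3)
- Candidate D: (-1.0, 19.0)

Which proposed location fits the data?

For each candidate, compare |candidate − station| to the reported distance:
Candidate A: residuals A 0.0, B 0.0, C 0.0 → max 0.0 km
Candidate B: residuals A 96.9, B 66.6, C 48.2 → max 96.9 km
Candidate C: residuals A 10.1, B 28.8, C 27.3 → max 28.8 km
Candidate D: residuals A 50.8, B 21.4, C 3.5 → max 50.8 km
Only Candidate A has all residuals ≈ 0.

Candidate A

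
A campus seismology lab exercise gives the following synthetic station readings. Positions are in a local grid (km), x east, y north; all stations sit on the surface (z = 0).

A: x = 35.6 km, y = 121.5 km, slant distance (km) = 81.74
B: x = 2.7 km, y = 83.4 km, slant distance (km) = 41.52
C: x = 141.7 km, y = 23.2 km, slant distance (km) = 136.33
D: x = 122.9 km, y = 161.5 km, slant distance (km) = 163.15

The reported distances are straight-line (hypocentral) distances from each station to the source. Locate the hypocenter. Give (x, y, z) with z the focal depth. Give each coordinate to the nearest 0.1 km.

x ≈ 8.6 km, y ≈ 46.5 km, depth ≈ 18.1 km

Each station gives a sphere (x−x_i)² + (y−y_i)² + z² = d_i² (stations at z=0).
Subtracting the A sphere from B and C: z² cancels, leaving linear equations in x and y:
-65.8 x − 76.2 y = -4109.24
212.2 x − 196.6 y = -7316.92
Solving: x ≈ 8.601, y ≈ 46.500 km (keep extra digits for the depth step; rounded: 8.6, 46.5).
Then from the A sphere: z² = 81.74² − (x − 35.6)² − (y − 121.5)² with x = 8.601, y = 46.500, so z ≈ 18.096 ≈ 18.1 km.
Check against D (with the unrounded solution): distance 163.15 ≈ 163.15 km. ✓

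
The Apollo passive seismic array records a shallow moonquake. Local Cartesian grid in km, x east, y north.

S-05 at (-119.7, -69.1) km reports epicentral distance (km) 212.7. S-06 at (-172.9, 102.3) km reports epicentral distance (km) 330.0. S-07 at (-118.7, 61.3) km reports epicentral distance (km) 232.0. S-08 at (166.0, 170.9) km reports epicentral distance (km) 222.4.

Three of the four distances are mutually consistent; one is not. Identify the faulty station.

Solve using three stations at a time. Using S-05, S-07, S-08 (subtract circle equations pairwise → linear system) gives (x, y) ≈ (90.8, -38.4).
Distances from that point to each station vs reported:
  S-05: calculated 212.7 vs reported 212.7 → residual 0.0 km
  S-06: calculated 298.9 vs reported 330.0 → residual 31.1 km
  S-07: calculated 232.0 vs reported 232.0 → residual 0.0 km
  S-08: calculated 222.4 vs reported 222.4 → residual 0.0 km
S-05, S-07, S-08 are mutually consistent (residuals ≈ 0); S-06 is off by 31.1 km.

S-06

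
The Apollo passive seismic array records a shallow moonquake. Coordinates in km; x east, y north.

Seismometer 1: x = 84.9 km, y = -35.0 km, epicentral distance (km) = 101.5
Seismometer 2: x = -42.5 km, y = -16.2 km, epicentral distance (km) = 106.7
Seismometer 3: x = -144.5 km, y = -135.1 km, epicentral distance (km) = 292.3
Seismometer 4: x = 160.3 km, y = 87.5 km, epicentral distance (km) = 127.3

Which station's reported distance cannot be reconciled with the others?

Solve using three stations at a time. Using Seismometer 1, Seismometer 2, Seismometer 4 (subtract circle equations pairwise → linear system) gives (x, y) ≈ (37.3, 54.7).
Distances from that point to each station vs reported:
  Seismometer 1: calculated 101.5 vs reported 101.5 → residual 0.0 km
  Seismometer 2: calculated 106.7 vs reported 106.7 → residual 0.0 km
  Seismometer 3: calculated 262.8 vs reported 292.3 → residual 29.5 km
  Seismometer 4: calculated 127.3 vs reported 127.3 → residual 0.0 km
Seismometer 1, Seismometer 2, Seismometer 4 are mutually consistent (residuals ≈ 0); Seismometer 3 is off by 29.5 km.

Seismometer 3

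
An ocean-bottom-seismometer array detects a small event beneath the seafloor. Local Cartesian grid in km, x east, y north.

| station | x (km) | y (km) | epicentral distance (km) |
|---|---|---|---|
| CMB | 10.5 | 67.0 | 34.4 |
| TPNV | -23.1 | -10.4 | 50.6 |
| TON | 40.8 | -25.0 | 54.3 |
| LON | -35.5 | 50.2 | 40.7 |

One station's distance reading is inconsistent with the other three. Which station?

Solve using three stations at a time. Using CMB, TPNV, LON (subtract circle equations pairwise → linear system) gives (x, y) ≈ (1.7, 33.7).
Distances from that point to each station vs reported:
  CMB: calculated 34.4 vs reported 34.4 → residual 0.0 km
  TPNV: calculated 50.6 vs reported 50.6 → residual 0.0 km
  TON: calculated 70.5 vs reported 54.3 → residual 16.2 km
  LON: calculated 40.7 vs reported 40.7 → residual 0.0 km
CMB, TPNV, LON are mutually consistent (residuals ≈ 0); TON is off by 16.2 km.

TON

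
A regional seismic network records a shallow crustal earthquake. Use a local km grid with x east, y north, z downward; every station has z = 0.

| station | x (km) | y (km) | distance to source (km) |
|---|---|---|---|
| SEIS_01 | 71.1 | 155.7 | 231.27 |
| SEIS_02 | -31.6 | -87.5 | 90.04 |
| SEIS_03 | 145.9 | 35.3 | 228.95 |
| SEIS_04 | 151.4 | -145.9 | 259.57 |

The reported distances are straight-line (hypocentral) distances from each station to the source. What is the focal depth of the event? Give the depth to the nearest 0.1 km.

z ≈ 45.4 km

Each station gives a sphere (x−x_i)² + (y−y_i)² + z² = d_i² (stations at z=0).
Subtracting the SEIS_01 sphere from SEIS_02 and SEIS_03: z² cancels, leaving linear equations in x and y:
-205.4 x − 486.4 y = 24735.72
149.6 x − 240.8 y = -5697.09
Solving: x ≈ -71.404, y ≈ -20.702 km (keep extra digits for the depth step; rounded: -71.4, -20.7).
Then from the SEIS_01 sphere: z² = 231.27² − (x − 71.1)² − (y − 155.7)² with x = -71.404, y = -20.702, so z ≈ 45.396 ≈ 45.4 km.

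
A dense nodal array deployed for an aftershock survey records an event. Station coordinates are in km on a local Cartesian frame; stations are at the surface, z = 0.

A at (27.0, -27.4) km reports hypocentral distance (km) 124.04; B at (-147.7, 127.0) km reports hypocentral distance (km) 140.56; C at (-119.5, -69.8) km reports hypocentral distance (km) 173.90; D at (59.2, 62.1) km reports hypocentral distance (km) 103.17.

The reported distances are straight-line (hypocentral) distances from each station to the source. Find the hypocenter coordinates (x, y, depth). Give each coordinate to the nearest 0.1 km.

x ≈ -29.9 km, y ≈ 70.1 km, depth ≈ 51.4 km

Each station gives a sphere (x−x_i)² + (y−y_i)² + z² = d_i² (stations at z=0).
Subtracting the A sphere from B and C: z² cancels, leaving linear equations in x and y:
-349.4 x + 308.8 y = 32093.34
-293.0 x − 84.8 y = 2817.24
Solving: x ≈ -29.902, y ≈ 70.096 km (keep extra digits for the depth step; rounded: -29.9, 70.1).
Then from the A sphere: z² = 124.04² − (x − 27.0)² − (y + 27.4)² with x = -29.902, y = 70.096, so z ≈ 51.406 ≈ 51.4 km.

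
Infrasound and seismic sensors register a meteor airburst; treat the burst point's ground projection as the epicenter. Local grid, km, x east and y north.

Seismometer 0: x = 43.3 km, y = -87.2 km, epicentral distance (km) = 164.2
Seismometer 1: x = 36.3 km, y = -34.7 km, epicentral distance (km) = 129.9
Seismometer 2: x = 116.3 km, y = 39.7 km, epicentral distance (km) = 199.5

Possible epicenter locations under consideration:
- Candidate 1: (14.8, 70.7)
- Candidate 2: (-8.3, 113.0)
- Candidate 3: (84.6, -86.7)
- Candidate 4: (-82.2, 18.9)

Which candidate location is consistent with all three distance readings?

Candidate 4

For each candidate, compare |candidate − station| to the reported distance:
Candidate 1: residuals Seismometer 0 3.7, Seismometer 1 22.3, Seismometer 2 93.4 → max 93.4 km
Candidate 2: residuals Seismometer 0 42.5, Seismometer 1 24.4, Seismometer 2 54.9 → max 54.9 km
Candidate 3: residuals Seismometer 0 122.9, Seismometer 1 58.9, Seismometer 2 69.2 → max 122.9 km
Candidate 4: residuals Seismometer 0 0.1, Seismometer 1 0.2, Seismometer 2 0.1 → max 0.2 km
Only Candidate 4 has all residuals ≈ 0.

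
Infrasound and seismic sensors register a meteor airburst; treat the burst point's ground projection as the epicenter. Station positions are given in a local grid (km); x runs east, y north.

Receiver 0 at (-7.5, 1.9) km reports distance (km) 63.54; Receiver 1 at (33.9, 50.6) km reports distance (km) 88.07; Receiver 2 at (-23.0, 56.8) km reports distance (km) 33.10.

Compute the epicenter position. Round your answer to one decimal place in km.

(-54.0, 45.2)

Circle about each station: (x + 7.5)² + (y − 1.9)² = 63.54²; (x − 33.9)² + (y − 50.6)² = 88.07²; (x + 23.0)² + (y − 56.8)² = 33.10².
Subtracting pairs of circle equations eliminates x²+y² and gives linear equations (the radical axes):
82.8 x + 97.4 y = -69.28
-31.0 x + 109.8 y = 6637.10
Solving the 2×2 system: x ≈ -54.0, y ≈ 45.2 km.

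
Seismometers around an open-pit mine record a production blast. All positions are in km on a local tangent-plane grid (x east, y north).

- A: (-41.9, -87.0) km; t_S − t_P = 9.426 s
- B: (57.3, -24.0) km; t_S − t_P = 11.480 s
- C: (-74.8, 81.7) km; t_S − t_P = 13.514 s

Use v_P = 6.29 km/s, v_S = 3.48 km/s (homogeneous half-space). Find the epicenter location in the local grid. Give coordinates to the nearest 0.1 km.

x ≈ -31.6 km, y ≈ -14.3 km

Distance from S−P lag: d = Δt · v_P v_S / (v_P − v_S) = Δt · (6.29·3.48)/(6.29−3.48) ≈ 7.7898·Δt.
So d_A = 73.43, d_B = 89.43, d_C = 105.27 km.
Circle about each station: (x + 41.9)² + (y + 87.0)² = 73.43²; (x − 57.3)² + (y + 24.0)² = 89.43²; (x + 74.8)² + (y − 81.7)² = 105.27².
Subtracting the A equation from the B and C equations removes the quadratic terms:
198.4 x + 126.0 y = -8071.08
-65.8 x + 337.4 y = -2744.49
Solving the 2×2 system: x ≈ -31.6, y ≈ -14.3 km.
Check against A (with the unrounded x, y): √((x + 41.9)²+(y + 87.0)²) = 73.43 ≈ 73.43 km. ✓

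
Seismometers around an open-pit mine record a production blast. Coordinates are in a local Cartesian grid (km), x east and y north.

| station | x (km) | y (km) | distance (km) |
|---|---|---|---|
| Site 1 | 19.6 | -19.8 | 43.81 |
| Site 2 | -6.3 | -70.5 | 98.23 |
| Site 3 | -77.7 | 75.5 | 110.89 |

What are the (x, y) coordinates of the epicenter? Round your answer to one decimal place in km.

20.5 km east, 24.0 km north

Circle about each station: (x − 19.6)² + (y + 19.8)² = 43.81²; (x + 6.3)² + (y + 70.5)² = 98.23²; (x + 77.7)² + (y − 75.5)² = 110.89².
Subtracting the Site 1 equation from the Site 2 and Site 3 equations removes the quadratic terms:
-51.8 x − 101.4 y = -3496.08
-194.6 x + 190.6 y = 584.06
Solving the 2×2 system: x ≈ 20.5, y ≈ 24.0 km.
Check against Site 1 (with the unrounded x, y): √((x − 19.6)²+(y + 19.8)²) = 43.81 ≈ 43.81 km. ✓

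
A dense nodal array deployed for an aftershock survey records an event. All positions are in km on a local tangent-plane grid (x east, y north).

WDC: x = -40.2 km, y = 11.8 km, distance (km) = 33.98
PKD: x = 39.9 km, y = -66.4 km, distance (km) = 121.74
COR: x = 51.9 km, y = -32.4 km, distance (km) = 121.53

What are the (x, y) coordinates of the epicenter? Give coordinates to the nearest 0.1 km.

Circle about each station: (x + 40.2)² + (y − 11.8)² = 33.98²; (x − 39.9)² + (y + 66.4)² = 121.74²; (x − 51.9)² + (y + 32.4)² = 121.53².
Subtracting the WDC equation from the PKD and COR equations removes the quadratic terms:
160.2 x − 156.4 y = -9420.30
184.2 x − 88.4 y = -11626.81
Solving the 2×2 system: x ≈ -67.3, y ≈ -8.7 km.

(-67.3, -8.7)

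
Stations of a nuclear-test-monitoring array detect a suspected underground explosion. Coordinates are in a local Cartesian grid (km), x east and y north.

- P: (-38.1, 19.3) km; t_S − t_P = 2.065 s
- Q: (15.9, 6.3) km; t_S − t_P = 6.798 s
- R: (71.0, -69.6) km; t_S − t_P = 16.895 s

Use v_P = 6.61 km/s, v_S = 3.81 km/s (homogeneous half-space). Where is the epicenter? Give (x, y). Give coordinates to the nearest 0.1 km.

Distance from S−P lag: d = Δt · v_P v_S / (v_P − v_S) = Δt · (6.61·3.81)/(6.61−3.81) ≈ 8.9943·Δt.
So d_P = 18.57, d_Q = 61.14, d_R = 151.96 km.
Circle about each station: (x + 38.1)² + (y − 19.3)² = 18.57²; (x − 15.9)² + (y − 6.3)² = 61.14²; (x − 71.0)² + (y + 69.6)² = 151.96².
Subtracting pairs of circle equations eliminates x²+y² and gives linear equations (the radical axes):
108.0 x − 26.0 y = -4924.85
218.2 x − 177.8 y = -14685.94
Solving the 2×2 system: x ≈ -36.5, y ≈ 37.8 km.
Check against P (with the unrounded x, y): √((x + 38.1)²+(y − 19.3)²) = 18.57 ≈ 18.57 km. ✓

-36.5 km east, 37.8 km north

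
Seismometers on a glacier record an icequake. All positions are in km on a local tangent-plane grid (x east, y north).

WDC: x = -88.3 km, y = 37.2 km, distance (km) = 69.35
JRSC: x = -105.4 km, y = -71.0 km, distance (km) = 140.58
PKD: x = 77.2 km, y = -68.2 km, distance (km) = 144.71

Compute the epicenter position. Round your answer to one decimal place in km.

(-19.0, 39.9)

Circle about each station: (x + 88.3)² + (y − 37.2)² = 69.35²; (x + 105.4)² + (y + 71.0)² = 140.58²; (x − 77.2)² + (y + 68.2)² = 144.71².
Subtracting pairs of circle equations eliminates x²+y² and gives linear equations (the radical axes):
-34.2 x − 216.4 y = -7983.88
331.0 x − 210.8 y = -14701.21
Solving the 2×2 system: x ≈ -19.0, y ≈ 39.9 km.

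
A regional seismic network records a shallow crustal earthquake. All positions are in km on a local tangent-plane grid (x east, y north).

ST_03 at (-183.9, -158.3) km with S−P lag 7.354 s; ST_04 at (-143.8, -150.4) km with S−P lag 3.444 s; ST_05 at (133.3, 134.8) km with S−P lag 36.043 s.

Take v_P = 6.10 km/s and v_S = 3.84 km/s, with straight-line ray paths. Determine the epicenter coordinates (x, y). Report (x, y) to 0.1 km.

Distance from S−P lag: d = Δt · v_P v_S / (v_P − v_S) = Δt · (6.10·3.84)/(6.10−3.84) ≈ 10.3646·Δt.
So d_ST_03 = 76.22, d_ST_04 = 35.70, d_ST_05 = 373.57 km.
Circle about each station: (x + 183.9)² + (y + 158.3)² = 76.22²; (x + 143.8)² + (y + 150.4)² = 35.70²; (x − 133.3)² + (y − 134.8)² = 373.57².
Subtracting the ST_03 equation from the ST_04 and ST_05 equations removes the quadratic terms:
80.2 x + 15.8 y = -11044.50
634.4 x + 586.2 y = -156683.23
Solving the 2×2 system: x ≈ -108.1, y ≈ -150.3 km.

x ≈ -108.1 km, y ≈ -150.3 km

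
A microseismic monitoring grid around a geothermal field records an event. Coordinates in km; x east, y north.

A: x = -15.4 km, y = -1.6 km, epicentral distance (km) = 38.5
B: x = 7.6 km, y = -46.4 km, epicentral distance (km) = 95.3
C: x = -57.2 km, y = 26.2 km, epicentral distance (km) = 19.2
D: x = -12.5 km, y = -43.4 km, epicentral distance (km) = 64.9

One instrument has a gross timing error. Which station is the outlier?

Solve using three stations at a time. Using A, C, D (subtract circle equations pairwise → linear system) gives (x, y) ≈ (-52.8, 7.5).
Distances from that point to each station vs reported:
  A: calculated 38.5 vs reported 38.5 → residual 0.0 km
  B: calculated 81.0 vs reported 95.3 → residual 14.3 km
  C: calculated 19.2 vs reported 19.2 → residual 0.0 km
  D: calculated 64.9 vs reported 64.9 → residual 0.0 km
A, C, D are mutually consistent (residuals ≈ 0); B is off by 14.3 km.

B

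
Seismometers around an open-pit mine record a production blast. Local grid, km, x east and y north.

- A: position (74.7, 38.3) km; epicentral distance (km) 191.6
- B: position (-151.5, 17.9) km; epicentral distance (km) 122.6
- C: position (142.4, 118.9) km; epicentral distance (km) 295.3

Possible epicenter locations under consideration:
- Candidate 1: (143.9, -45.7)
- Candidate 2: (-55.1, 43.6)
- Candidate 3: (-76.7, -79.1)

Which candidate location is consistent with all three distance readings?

For each candidate, compare |candidate − station| to the reported distance:
Candidate 1: residuals A 82.8, B 179.6, C 130.7 → max 179.6 km
Candidate 2: residuals A 61.7, B 22.8, C 83.9 → max 83.9 km
Candidate 3: residuals A 0.0, B 0.1, C 0.0 → max 0.1 km
Only Candidate 3 has all residuals ≈ 0.

Candidate 3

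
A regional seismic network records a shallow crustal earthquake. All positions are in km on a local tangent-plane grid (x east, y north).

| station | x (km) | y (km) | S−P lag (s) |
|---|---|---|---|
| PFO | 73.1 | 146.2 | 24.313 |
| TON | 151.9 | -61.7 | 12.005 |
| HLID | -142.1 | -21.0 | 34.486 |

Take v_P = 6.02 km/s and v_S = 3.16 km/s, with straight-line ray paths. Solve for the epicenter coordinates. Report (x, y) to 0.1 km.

(87.2, -14.9)

Distance from S−P lag: d = Δt · v_P v_S / (v_P − v_S) = Δt · (6.02·3.16)/(6.02−3.16) ≈ 6.6515·Δt.
So d_PFO = 161.72, d_TON = 79.85, d_HLID = 229.38 km.
Circle about each station: (x − 73.1)² + (y − 146.2)² = 161.72²; (x − 151.9)² + (y + 61.7)² = 79.85²; (x + 142.1)² + (y + 21.0)² = 229.38².
Subtracting the PFO equation from the TON and HLID equations removes the quadratic terms:
157.6 x − 415.8 y = 19939.79
-430.4 x − 334.4 y = -32546.47
Solving the 2×2 system: x ≈ 87.2, y ≈ -14.9 km.
Check against PFO (with the unrounded x, y): √((x − 73.1)²+(y − 146.2)²) = 161.72 ≈ 161.72 km. ✓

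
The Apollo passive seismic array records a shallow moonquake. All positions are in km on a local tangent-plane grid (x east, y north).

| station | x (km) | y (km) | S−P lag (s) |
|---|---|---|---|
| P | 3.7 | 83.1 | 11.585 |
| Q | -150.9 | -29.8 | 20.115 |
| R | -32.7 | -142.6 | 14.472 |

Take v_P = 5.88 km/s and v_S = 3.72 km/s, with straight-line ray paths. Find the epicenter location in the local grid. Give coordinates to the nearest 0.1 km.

Distance from S−P lag: d = Δt · v_P v_S / (v_P − v_S) = Δt · (5.88·3.72)/(5.88−3.72) ≈ 10.1267·Δt.
So d_P = 117.32, d_Q = 203.70, d_R = 146.55 km.
Circle about each station: (x − 3.7)² + (y − 83.1)² = 117.32²; (x + 150.9)² + (y + 29.8)² = 203.70²; (x + 32.7)² + (y + 142.6)² = 146.55².
Subtracting the P equation from the Q and R equations removes the quadratic terms:
-309.2 x − 225.8 y = -10990.16
-72.8 x − 451.4 y = 6771.83
Solving the 2×2 system: x ≈ 52.7, y ≈ -23.5 km.

x ≈ 52.7 km, y ≈ -23.5 km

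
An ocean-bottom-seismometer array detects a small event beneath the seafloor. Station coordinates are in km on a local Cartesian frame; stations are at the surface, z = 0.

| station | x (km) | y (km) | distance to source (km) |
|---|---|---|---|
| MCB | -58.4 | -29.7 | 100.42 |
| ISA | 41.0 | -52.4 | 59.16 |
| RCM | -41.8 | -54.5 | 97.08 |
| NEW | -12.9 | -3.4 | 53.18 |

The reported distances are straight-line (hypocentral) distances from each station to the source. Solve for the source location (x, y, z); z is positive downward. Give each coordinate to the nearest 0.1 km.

(34.0, 0.9, 24.7)

Each station gives a sphere (x−x_i)² + (y−y_i)² + z² = d_i² (stations at z=0).
Subtracting the MCB sphere from ISA and RCM: z² cancels, leaving linear equations in x and y:
198.8 x − 45.4 y = 6718.38
33.2 x − 49.6 y = 1084.49
Solving: x ≈ 33.998, y ≈ 0.892 km (keep extra digits for the depth step; rounded: 34.0, 0.9).
Then from the MCB sphere: z² = 100.42² − (x + 58.4)² − (y + 29.7)² with x = 33.998, y = 0.892, so z ≈ 24.717 ≈ 24.7 km.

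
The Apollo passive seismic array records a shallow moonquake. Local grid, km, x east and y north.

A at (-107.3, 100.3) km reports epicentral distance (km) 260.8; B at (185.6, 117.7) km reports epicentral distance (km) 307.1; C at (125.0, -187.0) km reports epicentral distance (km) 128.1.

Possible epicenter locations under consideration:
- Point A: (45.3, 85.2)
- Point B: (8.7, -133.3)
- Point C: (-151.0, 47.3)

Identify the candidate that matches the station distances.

Point B

For each candidate, compare |candidate − station| to the reported distance:
Point A: residuals A 107.5, B 163.1, C 155.5 → max 163.1 km
Point B: residuals A 0.0, B 0.0, C 0.0 → max 0.0 km
Point C: residuals A 192.1, B 36.8, C 233.9 → max 233.9 km
Only Point B has all residuals ≈ 0.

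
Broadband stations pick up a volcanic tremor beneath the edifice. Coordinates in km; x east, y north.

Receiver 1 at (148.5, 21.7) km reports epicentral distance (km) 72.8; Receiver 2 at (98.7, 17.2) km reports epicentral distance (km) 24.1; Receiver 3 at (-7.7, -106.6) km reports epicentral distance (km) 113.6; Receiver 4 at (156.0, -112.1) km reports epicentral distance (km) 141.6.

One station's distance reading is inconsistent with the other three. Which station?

Solve using three stations at a time. Using Receiver 1, Receiver 2, Receiver 4 (subtract circle equations pairwise → linear system) gives (x, y) ≈ (77.5, 5.7).
Distances from that point to each station vs reported:
  Receiver 1: calculated 72.8 vs reported 72.8 → residual 0.0 km
  Receiver 2: calculated 24.1 vs reported 24.1 → residual 0.0 km
  Receiver 3: calculated 141.0 vs reported 113.6 → residual 27.4 km
  Receiver 4: calculated 141.6 vs reported 141.6 → residual 0.0 km
Receiver 1, Receiver 2, Receiver 4 are mutually consistent (residuals ≈ 0); Receiver 3 is off by 27.4 km.

Receiver 3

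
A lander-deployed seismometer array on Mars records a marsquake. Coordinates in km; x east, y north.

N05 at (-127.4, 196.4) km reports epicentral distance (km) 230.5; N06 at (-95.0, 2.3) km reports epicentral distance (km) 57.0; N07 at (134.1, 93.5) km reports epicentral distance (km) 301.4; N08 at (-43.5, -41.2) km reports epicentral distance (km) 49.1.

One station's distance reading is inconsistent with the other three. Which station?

N08

Solve using three stations at a time. Using N05, N06, N07 (subtract circle equations pairwise → linear system) gives (x, y) ≈ (-139.1, -33.8).
Distances from that point to each station vs reported:
  N05: calculated 230.5 vs reported 230.5 → residual 0.0 km
  N06: calculated 57.0 vs reported 57.0 → residual 0.0 km
  N07: calculated 301.4 vs reported 301.4 → residual 0.0 km
  N08: calculated 95.9 vs reported 49.1 → residual 46.8 km
N05, N06, N07 are mutually consistent (residuals ≈ 0); N08 is off by 46.8 km.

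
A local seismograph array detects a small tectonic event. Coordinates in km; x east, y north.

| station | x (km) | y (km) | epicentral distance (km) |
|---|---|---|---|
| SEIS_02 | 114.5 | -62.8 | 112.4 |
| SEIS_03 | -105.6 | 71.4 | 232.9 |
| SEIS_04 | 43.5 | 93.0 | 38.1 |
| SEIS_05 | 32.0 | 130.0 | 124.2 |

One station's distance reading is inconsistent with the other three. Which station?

SEIS_04

Solve using three stations at a time. Using SEIS_02, SEIS_03, SEIS_05 (subtract circle equations pairwise → linear system) gives (x, y) ≈ (126.3, 49.0).
Distances from that point to each station vs reported:
  SEIS_02: calculated 112.5 vs reported 112.4 → residual 0.1 km
  SEIS_03: calculated 232.9 vs reported 232.9 → residual 0.0 km
  SEIS_04: calculated 93.7 vs reported 38.1 → residual 55.6 km
  SEIS_05: calculated 124.2 vs reported 124.2 → residual 0.0 km
SEIS_02, SEIS_03, SEIS_05 are mutually consistent (residuals ≈ 0); SEIS_04 is off by 55.6 km.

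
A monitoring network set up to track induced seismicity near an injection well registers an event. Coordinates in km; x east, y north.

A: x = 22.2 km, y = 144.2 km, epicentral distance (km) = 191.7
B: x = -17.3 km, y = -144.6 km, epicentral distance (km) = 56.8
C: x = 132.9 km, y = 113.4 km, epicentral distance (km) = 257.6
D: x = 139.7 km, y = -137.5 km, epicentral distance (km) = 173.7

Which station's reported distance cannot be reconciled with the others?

A

Solve using three stations at a time. Using B, C, D (subtract circle equations pairwise → linear system) gives (x, y) ≈ (-27.0, -88.6).
Distances from that point to each station vs reported:
  A: calculated 237.9 vs reported 191.7 → residual 46.2 km
  B: calculated 56.8 vs reported 56.8 → residual 0.0 km
  C: calculated 257.6 vs reported 257.6 → residual 0.0 km
  D: calculated 173.7 vs reported 173.7 → residual 0.0 km
B, C, D are mutually consistent (residuals ≈ 0); A is off by 46.2 km.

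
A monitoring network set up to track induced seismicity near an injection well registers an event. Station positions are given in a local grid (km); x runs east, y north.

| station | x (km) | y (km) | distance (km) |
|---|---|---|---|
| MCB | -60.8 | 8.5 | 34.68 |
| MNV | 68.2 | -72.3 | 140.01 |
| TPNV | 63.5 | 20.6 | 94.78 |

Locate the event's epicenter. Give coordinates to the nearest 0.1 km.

Circle about each station: (x + 60.8)² + (y − 8.5)² = 34.68²; (x − 68.2)² + (y + 72.3)² = 140.01²; (x − 63.5)² + (y − 20.6)² = 94.78².
Subtracting pairs of circle equations eliminates x²+y² and gives linear equations (the radical axes):
258.0 x − 161.6 y = -12290.46
248.6 x + 24.2 y = -7092.83
Solving the 2×2 system: x ≈ -31.1, y ≈ 26.4 km.

(-31.1, 26.4)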